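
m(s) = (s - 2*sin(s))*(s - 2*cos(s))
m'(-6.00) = -2.93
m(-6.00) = 51.95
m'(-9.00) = -21.69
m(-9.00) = 58.68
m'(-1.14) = -0.88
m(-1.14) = -1.34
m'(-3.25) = -7.99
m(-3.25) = 4.37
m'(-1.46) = -1.83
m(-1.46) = -0.89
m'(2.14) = 7.91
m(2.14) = 1.47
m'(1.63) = 0.86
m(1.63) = -0.64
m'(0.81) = -1.35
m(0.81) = 0.36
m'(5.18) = -5.05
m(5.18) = 29.80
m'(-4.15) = -22.10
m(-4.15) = 18.01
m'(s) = (1 - 2*cos(s))*(s - 2*cos(s)) + (s - 2*sin(s))*(2*sin(s) + 1)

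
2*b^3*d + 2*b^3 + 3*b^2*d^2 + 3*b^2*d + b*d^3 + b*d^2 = (b + d)*(2*b + d)*(b*d + b)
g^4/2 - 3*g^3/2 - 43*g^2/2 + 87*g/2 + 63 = (g/2 + 1/2)*(g - 7)*(g - 3)*(g + 6)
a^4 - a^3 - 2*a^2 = a^2*(a - 2)*(a + 1)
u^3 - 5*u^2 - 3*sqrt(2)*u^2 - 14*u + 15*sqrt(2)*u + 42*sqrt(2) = (u - 7)*(u + 2)*(u - 3*sqrt(2))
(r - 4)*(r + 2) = r^2 - 2*r - 8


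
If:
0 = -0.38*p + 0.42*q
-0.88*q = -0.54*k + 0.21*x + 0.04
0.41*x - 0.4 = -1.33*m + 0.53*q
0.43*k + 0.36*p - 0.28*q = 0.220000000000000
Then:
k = 0.0560053338413182*x + 0.448614153728927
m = 0.392338833558799 - 0.389671286273594*x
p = 0.254024192780265 - 0.225771502047814*x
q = 0.229831412515478 - 0.204269454233737*x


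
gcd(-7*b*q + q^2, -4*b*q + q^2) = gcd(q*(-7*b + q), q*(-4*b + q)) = q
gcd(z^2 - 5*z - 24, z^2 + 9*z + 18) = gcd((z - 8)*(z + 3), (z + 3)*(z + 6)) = z + 3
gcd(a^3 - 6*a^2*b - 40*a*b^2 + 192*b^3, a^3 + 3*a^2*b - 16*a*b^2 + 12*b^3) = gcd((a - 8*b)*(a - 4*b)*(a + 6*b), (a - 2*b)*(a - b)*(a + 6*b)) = a + 6*b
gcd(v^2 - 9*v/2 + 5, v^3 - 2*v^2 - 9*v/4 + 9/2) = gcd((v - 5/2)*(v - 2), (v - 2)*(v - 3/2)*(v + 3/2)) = v - 2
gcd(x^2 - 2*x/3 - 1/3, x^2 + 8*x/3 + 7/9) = x + 1/3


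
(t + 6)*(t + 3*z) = t^2 + 3*t*z + 6*t + 18*z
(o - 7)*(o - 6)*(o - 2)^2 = o^4 - 17*o^3 + 98*o^2 - 220*o + 168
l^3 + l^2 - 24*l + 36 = (l - 3)*(l - 2)*(l + 6)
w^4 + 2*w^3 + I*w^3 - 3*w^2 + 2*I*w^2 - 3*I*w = w*(w - 1)*(w + 3)*(w + I)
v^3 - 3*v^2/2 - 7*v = v*(v - 7/2)*(v + 2)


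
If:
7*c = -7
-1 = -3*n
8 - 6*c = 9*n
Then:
No Solution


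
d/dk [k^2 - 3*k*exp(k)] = -3*k*exp(k) + 2*k - 3*exp(k)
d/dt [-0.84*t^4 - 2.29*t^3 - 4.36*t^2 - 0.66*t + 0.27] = -3.36*t^3 - 6.87*t^2 - 8.72*t - 0.66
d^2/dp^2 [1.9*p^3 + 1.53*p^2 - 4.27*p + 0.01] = 11.4*p + 3.06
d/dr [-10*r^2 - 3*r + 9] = -20*r - 3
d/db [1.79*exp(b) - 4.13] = 1.79*exp(b)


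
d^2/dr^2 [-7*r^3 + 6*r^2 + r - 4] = 12 - 42*r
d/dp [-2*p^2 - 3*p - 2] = -4*p - 3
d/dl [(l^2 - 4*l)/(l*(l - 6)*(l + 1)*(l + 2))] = (-2*l^3 + 15*l^2 - 24*l - 76)/(l^6 - 6*l^5 - 23*l^4 + 72*l^3 + 328*l^2 + 384*l + 144)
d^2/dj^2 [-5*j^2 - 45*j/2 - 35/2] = -10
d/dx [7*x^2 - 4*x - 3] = 14*x - 4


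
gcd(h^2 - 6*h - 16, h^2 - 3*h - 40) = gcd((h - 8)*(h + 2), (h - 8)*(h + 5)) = h - 8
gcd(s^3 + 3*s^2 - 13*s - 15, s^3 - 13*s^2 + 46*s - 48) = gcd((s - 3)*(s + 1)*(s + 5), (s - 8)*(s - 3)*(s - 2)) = s - 3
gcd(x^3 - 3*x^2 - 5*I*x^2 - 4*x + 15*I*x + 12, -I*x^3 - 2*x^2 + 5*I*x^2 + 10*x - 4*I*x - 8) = 1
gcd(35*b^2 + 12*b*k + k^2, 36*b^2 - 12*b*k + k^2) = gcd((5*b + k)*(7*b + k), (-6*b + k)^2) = 1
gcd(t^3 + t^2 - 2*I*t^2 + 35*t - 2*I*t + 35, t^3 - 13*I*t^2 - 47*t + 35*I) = t - 7*I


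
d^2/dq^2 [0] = 0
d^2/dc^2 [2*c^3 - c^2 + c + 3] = 12*c - 2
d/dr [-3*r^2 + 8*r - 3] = 8 - 6*r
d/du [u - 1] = 1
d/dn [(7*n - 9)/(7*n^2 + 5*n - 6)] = (-49*n^2 + 126*n + 3)/(49*n^4 + 70*n^3 - 59*n^2 - 60*n + 36)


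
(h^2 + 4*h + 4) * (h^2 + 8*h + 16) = h^4 + 12*h^3 + 52*h^2 + 96*h + 64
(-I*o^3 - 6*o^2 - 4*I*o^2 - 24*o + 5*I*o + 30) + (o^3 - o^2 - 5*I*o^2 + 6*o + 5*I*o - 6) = o^3 - I*o^3 - 7*o^2 - 9*I*o^2 - 18*o + 10*I*o + 24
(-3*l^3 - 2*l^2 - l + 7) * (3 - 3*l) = 9*l^4 - 3*l^3 - 3*l^2 - 24*l + 21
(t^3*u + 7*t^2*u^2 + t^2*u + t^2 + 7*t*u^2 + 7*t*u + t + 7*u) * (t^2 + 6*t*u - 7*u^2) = t^5*u + 13*t^4*u^2 + t^4*u + t^4 + 35*t^3*u^3 + 13*t^3*u^2 + 13*t^3*u + t^3 - 49*t^2*u^4 + 35*t^2*u^3 + 35*t^2*u^2 + 13*t^2*u - 49*t*u^4 - 49*t*u^3 + 35*t*u^2 - 49*u^3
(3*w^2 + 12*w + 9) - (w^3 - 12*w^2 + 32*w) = -w^3 + 15*w^2 - 20*w + 9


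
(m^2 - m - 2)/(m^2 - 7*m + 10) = (m + 1)/(m - 5)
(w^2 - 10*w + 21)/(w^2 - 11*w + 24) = (w - 7)/(w - 8)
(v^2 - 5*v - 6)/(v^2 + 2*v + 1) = (v - 6)/(v + 1)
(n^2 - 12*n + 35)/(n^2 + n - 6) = (n^2 - 12*n + 35)/(n^2 + n - 6)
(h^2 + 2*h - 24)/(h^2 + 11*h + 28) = (h^2 + 2*h - 24)/(h^2 + 11*h + 28)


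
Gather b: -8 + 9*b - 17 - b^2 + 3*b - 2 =-b^2 + 12*b - 27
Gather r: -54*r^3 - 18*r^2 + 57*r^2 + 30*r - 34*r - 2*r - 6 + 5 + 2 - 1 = -54*r^3 + 39*r^2 - 6*r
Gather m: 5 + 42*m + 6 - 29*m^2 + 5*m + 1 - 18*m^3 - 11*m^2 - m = -18*m^3 - 40*m^2 + 46*m + 12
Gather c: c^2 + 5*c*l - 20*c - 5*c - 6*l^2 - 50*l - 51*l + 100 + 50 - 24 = c^2 + c*(5*l - 25) - 6*l^2 - 101*l + 126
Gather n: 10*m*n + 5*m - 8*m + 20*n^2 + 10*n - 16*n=-3*m + 20*n^2 + n*(10*m - 6)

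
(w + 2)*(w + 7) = w^2 + 9*w + 14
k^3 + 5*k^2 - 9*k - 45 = (k - 3)*(k + 3)*(k + 5)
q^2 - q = q*(q - 1)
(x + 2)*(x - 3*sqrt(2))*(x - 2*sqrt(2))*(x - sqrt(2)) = x^4 - 6*sqrt(2)*x^3 + 2*x^3 - 12*sqrt(2)*x^2 + 22*x^2 - 12*sqrt(2)*x + 44*x - 24*sqrt(2)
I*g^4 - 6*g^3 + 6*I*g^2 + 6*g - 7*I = (g - 1)*(g - I)*(g + 7*I)*(I*g + I)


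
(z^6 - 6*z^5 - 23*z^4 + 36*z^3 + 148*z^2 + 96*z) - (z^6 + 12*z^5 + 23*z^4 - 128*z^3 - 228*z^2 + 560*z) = -18*z^5 - 46*z^4 + 164*z^3 + 376*z^2 - 464*z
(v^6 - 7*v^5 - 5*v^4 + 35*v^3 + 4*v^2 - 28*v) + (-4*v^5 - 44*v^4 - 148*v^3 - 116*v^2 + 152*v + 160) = v^6 - 11*v^5 - 49*v^4 - 113*v^3 - 112*v^2 + 124*v + 160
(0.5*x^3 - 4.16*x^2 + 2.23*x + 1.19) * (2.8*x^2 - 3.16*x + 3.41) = 1.4*x^5 - 13.228*x^4 + 21.0946*x^3 - 17.9004*x^2 + 3.8439*x + 4.0579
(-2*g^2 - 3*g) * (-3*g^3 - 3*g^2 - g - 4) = 6*g^5 + 15*g^4 + 11*g^3 + 11*g^2 + 12*g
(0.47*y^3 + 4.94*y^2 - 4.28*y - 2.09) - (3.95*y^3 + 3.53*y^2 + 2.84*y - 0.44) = -3.48*y^3 + 1.41*y^2 - 7.12*y - 1.65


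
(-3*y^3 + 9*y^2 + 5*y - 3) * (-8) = 24*y^3 - 72*y^2 - 40*y + 24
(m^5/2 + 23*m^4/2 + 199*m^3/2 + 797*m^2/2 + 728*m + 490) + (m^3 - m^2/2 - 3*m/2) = m^5/2 + 23*m^4/2 + 201*m^3/2 + 398*m^2 + 1453*m/2 + 490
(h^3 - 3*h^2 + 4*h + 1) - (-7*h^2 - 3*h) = h^3 + 4*h^2 + 7*h + 1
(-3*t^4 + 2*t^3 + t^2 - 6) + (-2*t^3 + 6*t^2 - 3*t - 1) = -3*t^4 + 7*t^2 - 3*t - 7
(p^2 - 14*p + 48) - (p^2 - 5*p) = 48 - 9*p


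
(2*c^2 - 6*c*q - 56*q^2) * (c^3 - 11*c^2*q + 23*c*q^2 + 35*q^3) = 2*c^5 - 28*c^4*q + 56*c^3*q^2 + 548*c^2*q^3 - 1498*c*q^4 - 1960*q^5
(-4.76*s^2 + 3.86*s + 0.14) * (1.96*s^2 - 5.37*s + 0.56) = -9.3296*s^4 + 33.1268*s^3 - 23.1194*s^2 + 1.4098*s + 0.0784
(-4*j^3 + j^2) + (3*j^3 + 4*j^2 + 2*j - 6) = -j^3 + 5*j^2 + 2*j - 6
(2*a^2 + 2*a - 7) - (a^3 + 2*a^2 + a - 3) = -a^3 + a - 4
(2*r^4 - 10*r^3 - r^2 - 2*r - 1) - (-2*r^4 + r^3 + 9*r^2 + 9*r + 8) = 4*r^4 - 11*r^3 - 10*r^2 - 11*r - 9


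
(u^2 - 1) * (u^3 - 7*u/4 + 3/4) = u^5 - 11*u^3/4 + 3*u^2/4 + 7*u/4 - 3/4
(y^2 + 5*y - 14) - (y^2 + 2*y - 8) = 3*y - 6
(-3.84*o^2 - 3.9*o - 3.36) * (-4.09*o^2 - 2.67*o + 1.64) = 15.7056*o^4 + 26.2038*o^3 + 17.8578*o^2 + 2.5752*o - 5.5104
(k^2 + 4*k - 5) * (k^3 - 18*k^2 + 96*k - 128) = k^5 - 14*k^4 + 19*k^3 + 346*k^2 - 992*k + 640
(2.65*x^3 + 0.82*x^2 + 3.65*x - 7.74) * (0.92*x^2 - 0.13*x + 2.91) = 2.438*x^5 + 0.4099*x^4 + 10.9629*x^3 - 5.2091*x^2 + 11.6277*x - 22.5234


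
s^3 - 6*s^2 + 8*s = s*(s - 4)*(s - 2)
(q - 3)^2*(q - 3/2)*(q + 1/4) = q^4 - 29*q^3/4 + 129*q^2/8 - 9*q - 27/8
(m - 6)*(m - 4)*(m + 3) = m^3 - 7*m^2 - 6*m + 72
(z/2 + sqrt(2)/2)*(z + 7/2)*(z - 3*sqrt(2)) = z^3/2 - sqrt(2)*z^2 + 7*z^2/4 - 7*sqrt(2)*z/2 - 3*z - 21/2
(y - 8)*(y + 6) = y^2 - 2*y - 48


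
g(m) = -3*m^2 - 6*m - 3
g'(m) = -6*m - 6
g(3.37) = -57.29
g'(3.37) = -26.22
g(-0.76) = -0.17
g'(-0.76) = -1.44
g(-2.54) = -7.11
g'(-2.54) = 9.24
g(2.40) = -34.68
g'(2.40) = -20.40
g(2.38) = -34.27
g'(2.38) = -20.28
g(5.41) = -123.26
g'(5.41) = -38.46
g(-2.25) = -4.69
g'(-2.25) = 7.50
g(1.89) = -25.06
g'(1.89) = -17.34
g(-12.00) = -363.00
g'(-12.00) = 66.00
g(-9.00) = -192.00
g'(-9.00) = 48.00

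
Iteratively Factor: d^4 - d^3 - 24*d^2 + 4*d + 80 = (d + 2)*(d^3 - 3*d^2 - 18*d + 40) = (d - 2)*(d + 2)*(d^2 - d - 20) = (d - 2)*(d + 2)*(d + 4)*(d - 5)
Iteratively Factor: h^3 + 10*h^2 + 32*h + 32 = (h + 4)*(h^2 + 6*h + 8) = (h + 4)^2*(h + 2)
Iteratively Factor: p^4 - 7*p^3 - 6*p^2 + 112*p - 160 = (p - 5)*(p^3 - 2*p^2 - 16*p + 32) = (p - 5)*(p - 2)*(p^2 - 16) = (p - 5)*(p - 2)*(p + 4)*(p - 4)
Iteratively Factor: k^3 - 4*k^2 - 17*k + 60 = (k - 5)*(k^2 + k - 12) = (k - 5)*(k + 4)*(k - 3)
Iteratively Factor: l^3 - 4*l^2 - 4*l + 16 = (l - 2)*(l^2 - 2*l - 8) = (l - 2)*(l + 2)*(l - 4)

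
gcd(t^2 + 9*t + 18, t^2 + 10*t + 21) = t + 3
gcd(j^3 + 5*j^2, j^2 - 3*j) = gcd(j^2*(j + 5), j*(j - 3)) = j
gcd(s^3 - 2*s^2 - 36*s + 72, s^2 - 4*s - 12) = s - 6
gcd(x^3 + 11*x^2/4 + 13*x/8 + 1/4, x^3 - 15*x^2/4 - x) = x + 1/4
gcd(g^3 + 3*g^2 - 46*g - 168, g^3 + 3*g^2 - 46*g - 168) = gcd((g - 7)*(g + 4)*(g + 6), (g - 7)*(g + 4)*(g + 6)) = g^3 + 3*g^2 - 46*g - 168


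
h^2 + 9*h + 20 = (h + 4)*(h + 5)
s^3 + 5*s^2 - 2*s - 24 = (s - 2)*(s + 3)*(s + 4)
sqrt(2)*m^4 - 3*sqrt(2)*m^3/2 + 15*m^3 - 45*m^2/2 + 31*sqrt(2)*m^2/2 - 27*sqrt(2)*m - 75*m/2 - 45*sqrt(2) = (m - 5/2)*(m + 3*sqrt(2)/2)*(m + 6*sqrt(2))*(sqrt(2)*m + sqrt(2))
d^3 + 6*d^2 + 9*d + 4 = (d + 1)^2*(d + 4)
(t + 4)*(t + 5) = t^2 + 9*t + 20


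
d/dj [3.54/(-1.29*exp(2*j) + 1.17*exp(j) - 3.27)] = (9.1332*exp(j) - 4.1418)*exp(j)/(1.29*exp(2*j) - 1.17*exp(j) + 3.27)^2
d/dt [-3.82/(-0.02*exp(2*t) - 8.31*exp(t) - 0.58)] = (-0.1528*exp(t) - 31.7442)*exp(t)/(0.02*exp(2*t) + 8.31*exp(t) + 0.58)^2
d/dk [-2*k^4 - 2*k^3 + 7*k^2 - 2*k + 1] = -8*k^3 - 6*k^2 + 14*k - 2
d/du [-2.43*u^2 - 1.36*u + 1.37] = -4.86*u - 1.36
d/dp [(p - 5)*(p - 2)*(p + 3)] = 3*p^2 - 8*p - 11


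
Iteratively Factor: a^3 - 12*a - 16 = (a + 2)*(a^2 - 2*a - 8) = (a + 2)^2*(a - 4)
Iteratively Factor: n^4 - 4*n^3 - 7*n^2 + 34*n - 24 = (n - 2)*(n^3 - 2*n^2 - 11*n + 12) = (n - 4)*(n - 2)*(n^2 + 2*n - 3) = (n - 4)*(n - 2)*(n + 3)*(n - 1)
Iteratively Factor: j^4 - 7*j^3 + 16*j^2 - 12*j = (j - 3)*(j^3 - 4*j^2 + 4*j) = (j - 3)*(j - 2)*(j^2 - 2*j) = j*(j - 3)*(j - 2)*(j - 2)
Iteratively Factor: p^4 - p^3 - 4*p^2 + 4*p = (p - 1)*(p^3 - 4*p) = (p - 1)*(p + 2)*(p^2 - 2*p) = (p - 2)*(p - 1)*(p + 2)*(p)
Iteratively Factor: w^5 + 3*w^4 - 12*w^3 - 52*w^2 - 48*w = (w + 2)*(w^4 + w^3 - 14*w^2 - 24*w) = (w + 2)^2*(w^3 - w^2 - 12*w) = (w + 2)^2*(w + 3)*(w^2 - 4*w) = (w - 4)*(w + 2)^2*(w + 3)*(w)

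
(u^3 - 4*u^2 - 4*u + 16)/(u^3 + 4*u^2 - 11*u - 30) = (u^2 - 6*u + 8)/(u^2 + 2*u - 15)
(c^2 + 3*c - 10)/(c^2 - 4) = (c + 5)/(c + 2)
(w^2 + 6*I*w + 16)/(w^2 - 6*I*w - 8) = (w + 8*I)/(w - 4*I)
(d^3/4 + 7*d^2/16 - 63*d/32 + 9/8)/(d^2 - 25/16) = (8*d^3 + 14*d^2 - 63*d + 36)/(2*(16*d^2 - 25))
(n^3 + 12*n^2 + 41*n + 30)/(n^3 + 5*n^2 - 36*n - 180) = (n + 1)/(n - 6)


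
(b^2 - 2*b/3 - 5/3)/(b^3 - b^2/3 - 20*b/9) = 3*(b + 1)/(b*(3*b + 4))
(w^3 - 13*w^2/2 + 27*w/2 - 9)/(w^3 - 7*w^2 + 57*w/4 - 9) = 2*(w^2 - 5*w + 6)/(2*w^2 - 11*w + 12)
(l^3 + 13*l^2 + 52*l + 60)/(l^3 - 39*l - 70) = (l + 6)/(l - 7)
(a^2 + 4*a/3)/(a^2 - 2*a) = (a + 4/3)/(a - 2)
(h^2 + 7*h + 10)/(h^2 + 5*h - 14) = (h^2 + 7*h + 10)/(h^2 + 5*h - 14)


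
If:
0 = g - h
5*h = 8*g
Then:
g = 0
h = 0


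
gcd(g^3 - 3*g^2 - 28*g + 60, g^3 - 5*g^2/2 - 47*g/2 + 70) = g + 5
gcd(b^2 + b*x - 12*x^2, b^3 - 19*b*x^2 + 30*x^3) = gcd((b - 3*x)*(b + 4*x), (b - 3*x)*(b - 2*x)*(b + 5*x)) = -b + 3*x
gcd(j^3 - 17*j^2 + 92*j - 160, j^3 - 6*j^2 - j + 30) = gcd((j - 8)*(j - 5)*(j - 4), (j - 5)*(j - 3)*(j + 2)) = j - 5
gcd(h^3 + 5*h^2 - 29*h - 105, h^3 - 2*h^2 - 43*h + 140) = h^2 + 2*h - 35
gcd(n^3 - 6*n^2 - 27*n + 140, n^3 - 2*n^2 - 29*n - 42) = n - 7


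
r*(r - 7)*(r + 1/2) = r^3 - 13*r^2/2 - 7*r/2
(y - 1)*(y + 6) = y^2 + 5*y - 6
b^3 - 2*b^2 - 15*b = b*(b - 5)*(b + 3)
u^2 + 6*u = u*(u + 6)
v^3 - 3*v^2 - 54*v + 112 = (v - 8)*(v - 2)*(v + 7)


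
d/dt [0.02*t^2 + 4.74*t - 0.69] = 0.04*t + 4.74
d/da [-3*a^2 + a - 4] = 1 - 6*a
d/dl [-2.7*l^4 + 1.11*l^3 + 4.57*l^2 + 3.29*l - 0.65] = -10.8*l^3 + 3.33*l^2 + 9.14*l + 3.29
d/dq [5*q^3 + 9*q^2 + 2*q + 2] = 15*q^2 + 18*q + 2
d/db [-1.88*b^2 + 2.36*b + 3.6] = 2.36 - 3.76*b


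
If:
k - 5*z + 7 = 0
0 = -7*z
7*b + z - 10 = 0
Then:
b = 10/7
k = -7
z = 0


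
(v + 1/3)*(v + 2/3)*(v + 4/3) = v^3 + 7*v^2/3 + 14*v/9 + 8/27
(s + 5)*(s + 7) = s^2 + 12*s + 35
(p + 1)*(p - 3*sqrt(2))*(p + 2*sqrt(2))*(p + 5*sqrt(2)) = p^4 + p^3 + 4*sqrt(2)*p^3 - 22*p^2 + 4*sqrt(2)*p^2 - 60*sqrt(2)*p - 22*p - 60*sqrt(2)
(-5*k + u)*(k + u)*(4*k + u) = -20*k^3 - 21*k^2*u + u^3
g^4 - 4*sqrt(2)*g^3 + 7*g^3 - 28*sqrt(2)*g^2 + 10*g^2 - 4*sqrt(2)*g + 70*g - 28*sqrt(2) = (g + 7)*(g - 2*sqrt(2))*(g - sqrt(2))^2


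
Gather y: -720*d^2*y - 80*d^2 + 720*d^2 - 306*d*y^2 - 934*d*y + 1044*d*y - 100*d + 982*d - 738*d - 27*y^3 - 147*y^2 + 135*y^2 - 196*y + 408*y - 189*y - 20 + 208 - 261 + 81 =640*d^2 + 144*d - 27*y^3 + y^2*(-306*d - 12) + y*(-720*d^2 + 110*d + 23) + 8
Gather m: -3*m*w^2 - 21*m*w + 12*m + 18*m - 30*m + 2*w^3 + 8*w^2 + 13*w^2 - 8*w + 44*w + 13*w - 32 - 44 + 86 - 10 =m*(-3*w^2 - 21*w) + 2*w^3 + 21*w^2 + 49*w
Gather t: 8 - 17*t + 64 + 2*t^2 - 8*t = 2*t^2 - 25*t + 72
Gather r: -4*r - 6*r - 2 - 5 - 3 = -10*r - 10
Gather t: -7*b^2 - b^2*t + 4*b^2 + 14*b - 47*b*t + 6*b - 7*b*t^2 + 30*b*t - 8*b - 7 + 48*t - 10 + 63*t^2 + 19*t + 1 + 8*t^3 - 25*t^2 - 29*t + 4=-3*b^2 + 12*b + 8*t^3 + t^2*(38 - 7*b) + t*(-b^2 - 17*b + 38) - 12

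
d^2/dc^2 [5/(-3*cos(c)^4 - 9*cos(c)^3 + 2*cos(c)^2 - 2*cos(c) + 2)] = 5*(-2*(12*cos(c)^3 + 27*cos(c)^2 - 4*cos(c) + 2)^2*sin(c)^2 + (-48*(1 - cos(2*c))^2 - 35*cos(c) - 104*cos(2*c) - 81*cos(3*c) + 72)*(3*cos(c)^4 + 9*cos(c)^3 - 2*cos(c)^2 + 2*cos(c) - 2)/4)/(3*cos(c)^4 + 9*cos(c)^3 - 2*cos(c)^2 + 2*cos(c) - 2)^3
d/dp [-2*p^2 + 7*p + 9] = 7 - 4*p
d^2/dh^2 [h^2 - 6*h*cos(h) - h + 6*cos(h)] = 6*h*cos(h) + 12*sin(h) - 6*cos(h) + 2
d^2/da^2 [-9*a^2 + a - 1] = -18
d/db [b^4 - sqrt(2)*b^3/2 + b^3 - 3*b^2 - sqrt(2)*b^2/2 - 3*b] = 4*b^3 - 3*sqrt(2)*b^2/2 + 3*b^2 - 6*b - sqrt(2)*b - 3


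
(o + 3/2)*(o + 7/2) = o^2 + 5*o + 21/4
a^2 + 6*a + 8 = (a + 2)*(a + 4)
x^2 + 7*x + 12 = (x + 3)*(x + 4)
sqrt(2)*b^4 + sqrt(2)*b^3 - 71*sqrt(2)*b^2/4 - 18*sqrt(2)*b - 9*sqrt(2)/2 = (b + 1/2)*(b - 3*sqrt(2))*(b + 3*sqrt(2))*(sqrt(2)*b + sqrt(2)/2)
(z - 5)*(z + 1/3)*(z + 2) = z^3 - 8*z^2/3 - 11*z - 10/3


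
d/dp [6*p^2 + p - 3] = 12*p + 1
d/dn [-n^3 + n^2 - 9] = n*(2 - 3*n)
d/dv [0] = 0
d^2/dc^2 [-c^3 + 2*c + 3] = -6*c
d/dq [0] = 0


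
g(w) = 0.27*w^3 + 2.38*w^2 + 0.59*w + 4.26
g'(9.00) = 109.04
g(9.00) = 399.18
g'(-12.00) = 60.11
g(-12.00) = -126.66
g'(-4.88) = -3.35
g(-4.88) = 26.68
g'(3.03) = 22.45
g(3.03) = 35.41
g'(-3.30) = -6.30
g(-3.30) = 18.53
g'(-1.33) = -4.31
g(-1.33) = 7.05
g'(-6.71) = 5.12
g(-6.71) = 25.89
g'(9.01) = 109.23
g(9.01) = 400.27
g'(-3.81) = -5.79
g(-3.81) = 21.63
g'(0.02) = 0.69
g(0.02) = 4.27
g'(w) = 0.81*w^2 + 4.76*w + 0.59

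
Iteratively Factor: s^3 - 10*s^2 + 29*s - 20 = (s - 1)*(s^2 - 9*s + 20) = (s - 4)*(s - 1)*(s - 5)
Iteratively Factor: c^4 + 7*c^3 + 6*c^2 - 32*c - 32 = (c + 4)*(c^3 + 3*c^2 - 6*c - 8) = (c - 2)*(c + 4)*(c^2 + 5*c + 4) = (c - 2)*(c + 4)^2*(c + 1)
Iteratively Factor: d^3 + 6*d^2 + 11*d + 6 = (d + 2)*(d^2 + 4*d + 3) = (d + 2)*(d + 3)*(d + 1)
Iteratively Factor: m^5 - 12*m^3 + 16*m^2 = (m)*(m^4 - 12*m^2 + 16*m) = m*(m + 4)*(m^3 - 4*m^2 + 4*m) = m*(m - 2)*(m + 4)*(m^2 - 2*m) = m*(m - 2)^2*(m + 4)*(m)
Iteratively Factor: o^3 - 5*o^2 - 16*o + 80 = (o - 5)*(o^2 - 16) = (o - 5)*(o - 4)*(o + 4)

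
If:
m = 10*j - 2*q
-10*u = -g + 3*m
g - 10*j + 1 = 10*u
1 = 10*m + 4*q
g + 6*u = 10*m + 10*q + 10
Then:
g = 941/112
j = 11/140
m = -1/14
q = 3/7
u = 193/224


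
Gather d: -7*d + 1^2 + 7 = 8 - 7*d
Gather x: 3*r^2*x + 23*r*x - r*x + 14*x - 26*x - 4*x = x*(3*r^2 + 22*r - 16)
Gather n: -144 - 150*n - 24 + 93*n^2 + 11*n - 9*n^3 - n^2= -9*n^3 + 92*n^2 - 139*n - 168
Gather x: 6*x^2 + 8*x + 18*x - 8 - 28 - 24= 6*x^2 + 26*x - 60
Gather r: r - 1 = r - 1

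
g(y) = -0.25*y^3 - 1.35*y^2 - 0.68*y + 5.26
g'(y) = -0.75*y^2 - 2.7*y - 0.68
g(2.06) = -4.06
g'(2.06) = -9.42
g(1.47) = 0.55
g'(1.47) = -6.27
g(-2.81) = 2.06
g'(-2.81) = 0.98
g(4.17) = -39.18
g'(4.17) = -24.98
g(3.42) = -22.86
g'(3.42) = -18.69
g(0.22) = 5.04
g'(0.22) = -1.31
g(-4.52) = 3.84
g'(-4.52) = -3.80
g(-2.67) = 2.21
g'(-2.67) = 1.18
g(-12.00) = 251.02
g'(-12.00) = -76.28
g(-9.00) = 84.28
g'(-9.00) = -37.13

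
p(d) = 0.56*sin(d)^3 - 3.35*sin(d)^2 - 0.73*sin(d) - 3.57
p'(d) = 1.68*sin(d)^2*cos(d) - 6.7*sin(d)*cos(d) - 0.73*cos(d)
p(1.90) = -6.79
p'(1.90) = 1.80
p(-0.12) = -3.53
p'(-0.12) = 0.10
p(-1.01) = -5.69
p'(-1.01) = 3.27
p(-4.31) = -6.64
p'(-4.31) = 2.14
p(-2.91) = -3.59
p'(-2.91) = -0.87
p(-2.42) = -4.71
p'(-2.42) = -3.33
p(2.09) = -6.36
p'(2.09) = 2.62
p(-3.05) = -3.53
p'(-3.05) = 0.10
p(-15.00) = -4.67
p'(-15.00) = -3.30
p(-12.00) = -4.84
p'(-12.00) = -3.24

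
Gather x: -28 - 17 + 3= -42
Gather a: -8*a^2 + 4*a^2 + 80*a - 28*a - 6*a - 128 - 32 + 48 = -4*a^2 + 46*a - 112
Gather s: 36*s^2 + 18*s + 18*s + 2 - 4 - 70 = 36*s^2 + 36*s - 72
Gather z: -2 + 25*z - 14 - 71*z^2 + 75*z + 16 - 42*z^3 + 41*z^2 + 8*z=-42*z^3 - 30*z^2 + 108*z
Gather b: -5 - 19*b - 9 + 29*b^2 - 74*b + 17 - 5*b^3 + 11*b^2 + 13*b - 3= -5*b^3 + 40*b^2 - 80*b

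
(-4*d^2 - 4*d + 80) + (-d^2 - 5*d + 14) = -5*d^2 - 9*d + 94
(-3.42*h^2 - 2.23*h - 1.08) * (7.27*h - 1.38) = -24.8634*h^3 - 11.4925*h^2 - 4.7742*h + 1.4904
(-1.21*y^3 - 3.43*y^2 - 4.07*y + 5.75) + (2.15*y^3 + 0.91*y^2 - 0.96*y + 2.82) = 0.94*y^3 - 2.52*y^2 - 5.03*y + 8.57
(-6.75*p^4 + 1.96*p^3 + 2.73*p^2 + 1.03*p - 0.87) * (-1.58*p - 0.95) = 10.665*p^5 + 3.3157*p^4 - 6.1754*p^3 - 4.2209*p^2 + 0.3961*p + 0.8265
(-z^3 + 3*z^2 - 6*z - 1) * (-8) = 8*z^3 - 24*z^2 + 48*z + 8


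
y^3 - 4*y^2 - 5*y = y*(y - 5)*(y + 1)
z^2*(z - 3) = z^3 - 3*z^2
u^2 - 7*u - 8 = (u - 8)*(u + 1)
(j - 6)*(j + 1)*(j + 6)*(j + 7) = j^4 + 8*j^3 - 29*j^2 - 288*j - 252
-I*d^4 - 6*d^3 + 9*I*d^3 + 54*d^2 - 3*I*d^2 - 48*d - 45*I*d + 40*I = (d - 8)*(d - 5*I)*(d - I)*(-I*d + I)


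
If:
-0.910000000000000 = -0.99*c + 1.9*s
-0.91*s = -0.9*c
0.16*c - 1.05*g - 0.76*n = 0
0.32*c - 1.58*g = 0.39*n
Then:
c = -1.02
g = -0.23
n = 0.11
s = -1.01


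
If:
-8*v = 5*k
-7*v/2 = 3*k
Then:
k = 0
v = 0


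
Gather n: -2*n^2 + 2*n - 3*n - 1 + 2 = -2*n^2 - n + 1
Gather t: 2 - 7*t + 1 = 3 - 7*t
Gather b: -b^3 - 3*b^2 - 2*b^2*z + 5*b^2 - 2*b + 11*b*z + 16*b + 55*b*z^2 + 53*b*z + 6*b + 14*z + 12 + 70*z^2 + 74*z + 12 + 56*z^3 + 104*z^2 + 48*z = -b^3 + b^2*(2 - 2*z) + b*(55*z^2 + 64*z + 20) + 56*z^3 + 174*z^2 + 136*z + 24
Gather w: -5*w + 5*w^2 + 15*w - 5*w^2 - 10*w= 0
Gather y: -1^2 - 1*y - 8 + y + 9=0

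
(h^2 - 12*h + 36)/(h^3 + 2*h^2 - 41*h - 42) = (h - 6)/(h^2 + 8*h + 7)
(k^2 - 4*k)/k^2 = (k - 4)/k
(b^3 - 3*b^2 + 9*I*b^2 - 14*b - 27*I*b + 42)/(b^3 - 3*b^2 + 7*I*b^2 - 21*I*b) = (b + 2*I)/b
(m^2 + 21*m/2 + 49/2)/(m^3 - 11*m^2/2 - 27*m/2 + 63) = (m + 7)/(m^2 - 9*m + 18)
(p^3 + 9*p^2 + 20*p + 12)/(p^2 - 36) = (p^2 + 3*p + 2)/(p - 6)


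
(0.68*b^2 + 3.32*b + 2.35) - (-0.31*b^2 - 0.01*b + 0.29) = 0.99*b^2 + 3.33*b + 2.06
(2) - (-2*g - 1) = 2*g + 3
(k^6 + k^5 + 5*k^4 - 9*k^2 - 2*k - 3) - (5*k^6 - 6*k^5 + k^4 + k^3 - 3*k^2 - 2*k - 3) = -4*k^6 + 7*k^5 + 4*k^4 - k^3 - 6*k^2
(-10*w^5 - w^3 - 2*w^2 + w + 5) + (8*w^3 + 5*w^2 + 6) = -10*w^5 + 7*w^3 + 3*w^2 + w + 11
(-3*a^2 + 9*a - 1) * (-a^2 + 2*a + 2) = 3*a^4 - 15*a^3 + 13*a^2 + 16*a - 2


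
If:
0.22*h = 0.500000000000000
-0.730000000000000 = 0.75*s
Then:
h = 2.27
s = -0.97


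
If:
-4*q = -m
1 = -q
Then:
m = -4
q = -1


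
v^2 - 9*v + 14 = (v - 7)*(v - 2)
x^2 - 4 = (x - 2)*(x + 2)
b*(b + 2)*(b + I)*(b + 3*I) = b^4 + 2*b^3 + 4*I*b^3 - 3*b^2 + 8*I*b^2 - 6*b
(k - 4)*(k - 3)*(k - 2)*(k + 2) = k^4 - 7*k^3 + 8*k^2 + 28*k - 48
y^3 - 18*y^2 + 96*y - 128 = (y - 8)^2*(y - 2)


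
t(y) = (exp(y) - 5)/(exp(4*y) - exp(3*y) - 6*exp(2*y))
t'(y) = (exp(y) - 5)*(-4*exp(4*y) + 3*exp(3*y) + 12*exp(2*y))/(exp(4*y) - exp(3*y) - 6*exp(2*y))^2 + exp(y)/(exp(4*y) - exp(3*y) - 6*exp(2*y)) = ((exp(y) - 5)*(-4*exp(2*y) + 3*exp(y) + 12) - (-exp(2*y) + exp(y) + 6)*exp(y))*exp(-2*y)/(-exp(2*y) + exp(y) + 6)^2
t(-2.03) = 46.17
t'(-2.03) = -94.31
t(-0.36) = 1.42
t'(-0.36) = -3.01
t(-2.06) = 49.08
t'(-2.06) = -100.21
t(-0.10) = 0.82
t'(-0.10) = -1.73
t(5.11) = 0.00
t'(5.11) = -0.00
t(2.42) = 0.00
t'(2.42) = -0.00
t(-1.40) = 12.64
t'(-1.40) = -26.18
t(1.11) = -1.23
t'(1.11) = 114.12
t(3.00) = 0.00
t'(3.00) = 0.00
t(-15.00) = 8905394485737.49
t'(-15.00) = -17810789970341.02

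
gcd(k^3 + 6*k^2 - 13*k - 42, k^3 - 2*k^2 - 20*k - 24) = k + 2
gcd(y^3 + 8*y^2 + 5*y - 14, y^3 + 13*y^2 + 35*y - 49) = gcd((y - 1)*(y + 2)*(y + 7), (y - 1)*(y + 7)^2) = y^2 + 6*y - 7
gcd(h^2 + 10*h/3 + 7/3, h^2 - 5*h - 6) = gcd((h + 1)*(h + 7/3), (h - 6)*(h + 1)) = h + 1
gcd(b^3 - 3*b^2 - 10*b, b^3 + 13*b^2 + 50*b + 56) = b + 2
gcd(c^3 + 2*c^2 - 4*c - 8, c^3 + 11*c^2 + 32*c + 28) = c^2 + 4*c + 4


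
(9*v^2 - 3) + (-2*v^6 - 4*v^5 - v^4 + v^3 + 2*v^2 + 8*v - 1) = -2*v^6 - 4*v^5 - v^4 + v^3 + 11*v^2 + 8*v - 4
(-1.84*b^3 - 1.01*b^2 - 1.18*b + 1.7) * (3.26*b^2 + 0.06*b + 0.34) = -5.9984*b^5 - 3.403*b^4 - 4.533*b^3 + 5.1278*b^2 - 0.2992*b + 0.578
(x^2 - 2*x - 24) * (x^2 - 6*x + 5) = x^4 - 8*x^3 - 7*x^2 + 134*x - 120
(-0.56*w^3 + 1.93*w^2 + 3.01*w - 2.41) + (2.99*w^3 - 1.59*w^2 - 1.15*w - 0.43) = 2.43*w^3 + 0.34*w^2 + 1.86*w - 2.84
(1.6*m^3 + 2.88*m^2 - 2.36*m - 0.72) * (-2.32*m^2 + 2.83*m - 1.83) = -3.712*m^5 - 2.1536*m^4 + 10.6976*m^3 - 10.2788*m^2 + 2.2812*m + 1.3176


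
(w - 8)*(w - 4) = w^2 - 12*w + 32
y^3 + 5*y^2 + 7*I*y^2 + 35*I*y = y*(y + 5)*(y + 7*I)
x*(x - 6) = x^2 - 6*x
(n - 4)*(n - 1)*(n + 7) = n^3 + 2*n^2 - 31*n + 28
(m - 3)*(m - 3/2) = m^2 - 9*m/2 + 9/2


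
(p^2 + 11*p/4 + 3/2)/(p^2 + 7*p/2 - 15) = (4*p^2 + 11*p + 6)/(2*(2*p^2 + 7*p - 30))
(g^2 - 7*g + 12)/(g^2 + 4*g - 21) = (g - 4)/(g + 7)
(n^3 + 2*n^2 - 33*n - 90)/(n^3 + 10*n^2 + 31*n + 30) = (n - 6)/(n + 2)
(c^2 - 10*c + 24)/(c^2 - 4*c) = (c - 6)/c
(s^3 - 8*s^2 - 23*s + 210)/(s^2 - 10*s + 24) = (s^2 - 2*s - 35)/(s - 4)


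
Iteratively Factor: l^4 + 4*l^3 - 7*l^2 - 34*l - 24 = (l + 2)*(l^3 + 2*l^2 - 11*l - 12) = (l + 2)*(l + 4)*(l^2 - 2*l - 3) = (l + 1)*(l + 2)*(l + 4)*(l - 3)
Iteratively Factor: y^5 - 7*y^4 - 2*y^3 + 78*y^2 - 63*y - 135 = (y + 1)*(y^4 - 8*y^3 + 6*y^2 + 72*y - 135) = (y - 3)*(y + 1)*(y^3 - 5*y^2 - 9*y + 45) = (y - 3)^2*(y + 1)*(y^2 - 2*y - 15) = (y - 3)^2*(y + 1)*(y + 3)*(y - 5)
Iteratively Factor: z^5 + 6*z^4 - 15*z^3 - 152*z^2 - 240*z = (z - 5)*(z^4 + 11*z^3 + 40*z^2 + 48*z) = (z - 5)*(z + 3)*(z^3 + 8*z^2 + 16*z) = (z - 5)*(z + 3)*(z + 4)*(z^2 + 4*z) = z*(z - 5)*(z + 3)*(z + 4)*(z + 4)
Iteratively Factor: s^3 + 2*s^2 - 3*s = (s + 3)*(s^2 - s) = (s - 1)*(s + 3)*(s)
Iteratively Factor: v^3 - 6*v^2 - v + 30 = (v - 5)*(v^2 - v - 6) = (v - 5)*(v - 3)*(v + 2)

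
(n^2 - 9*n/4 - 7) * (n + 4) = n^3 + 7*n^2/4 - 16*n - 28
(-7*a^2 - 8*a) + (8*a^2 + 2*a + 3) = a^2 - 6*a + 3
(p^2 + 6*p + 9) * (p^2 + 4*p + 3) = p^4 + 10*p^3 + 36*p^2 + 54*p + 27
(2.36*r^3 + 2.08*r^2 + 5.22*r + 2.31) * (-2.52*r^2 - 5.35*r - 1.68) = -5.9472*r^5 - 17.8676*r^4 - 28.2472*r^3 - 37.2426*r^2 - 21.1281*r - 3.8808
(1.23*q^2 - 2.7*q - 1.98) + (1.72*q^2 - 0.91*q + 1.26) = 2.95*q^2 - 3.61*q - 0.72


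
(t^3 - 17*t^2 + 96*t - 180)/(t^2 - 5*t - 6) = (t^2 - 11*t + 30)/(t + 1)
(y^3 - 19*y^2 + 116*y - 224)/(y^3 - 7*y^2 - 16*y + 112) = (y - 8)/(y + 4)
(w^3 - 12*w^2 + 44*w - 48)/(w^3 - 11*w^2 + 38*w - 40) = (w - 6)/(w - 5)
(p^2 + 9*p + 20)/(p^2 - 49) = (p^2 + 9*p + 20)/(p^2 - 49)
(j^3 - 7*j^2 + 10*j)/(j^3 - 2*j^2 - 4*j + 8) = j*(j - 5)/(j^2 - 4)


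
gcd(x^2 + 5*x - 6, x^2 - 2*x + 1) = x - 1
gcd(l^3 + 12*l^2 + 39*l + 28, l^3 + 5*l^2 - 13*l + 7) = l + 7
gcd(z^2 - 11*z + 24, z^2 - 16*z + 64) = z - 8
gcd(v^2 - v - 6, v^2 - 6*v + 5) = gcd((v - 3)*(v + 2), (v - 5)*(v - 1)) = 1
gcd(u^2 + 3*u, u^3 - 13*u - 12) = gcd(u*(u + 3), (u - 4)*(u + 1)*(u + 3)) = u + 3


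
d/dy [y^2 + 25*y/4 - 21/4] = 2*y + 25/4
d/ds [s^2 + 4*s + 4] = 2*s + 4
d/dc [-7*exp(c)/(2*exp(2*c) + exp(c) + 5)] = (14*exp(2*c) - 35)*exp(c)/(4*exp(4*c) + 4*exp(3*c) + 21*exp(2*c) + 10*exp(c) + 25)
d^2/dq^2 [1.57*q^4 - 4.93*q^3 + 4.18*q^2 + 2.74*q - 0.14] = 18.84*q^2 - 29.58*q + 8.36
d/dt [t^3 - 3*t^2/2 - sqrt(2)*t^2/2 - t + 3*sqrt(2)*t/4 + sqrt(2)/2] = 3*t^2 - 3*t - sqrt(2)*t - 1 + 3*sqrt(2)/4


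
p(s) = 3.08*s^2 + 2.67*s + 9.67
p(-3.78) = 43.59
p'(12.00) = 76.59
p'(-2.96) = -15.56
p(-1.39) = 11.91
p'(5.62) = 37.29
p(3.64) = 60.20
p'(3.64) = 25.09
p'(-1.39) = -5.89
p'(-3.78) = -20.61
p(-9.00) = 235.12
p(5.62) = 121.96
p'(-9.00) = -52.77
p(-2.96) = 28.75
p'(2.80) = 19.92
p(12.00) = 485.23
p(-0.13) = 9.37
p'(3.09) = 21.70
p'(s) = 6.16*s + 2.67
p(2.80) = 41.29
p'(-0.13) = 1.87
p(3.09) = 47.33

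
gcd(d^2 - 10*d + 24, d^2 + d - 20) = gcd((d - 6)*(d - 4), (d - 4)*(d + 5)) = d - 4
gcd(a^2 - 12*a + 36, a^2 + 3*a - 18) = 1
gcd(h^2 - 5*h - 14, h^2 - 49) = h - 7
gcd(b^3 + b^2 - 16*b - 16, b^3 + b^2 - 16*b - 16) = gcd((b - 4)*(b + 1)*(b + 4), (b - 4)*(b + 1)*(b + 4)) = b^3 + b^2 - 16*b - 16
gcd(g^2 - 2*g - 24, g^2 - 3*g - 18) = g - 6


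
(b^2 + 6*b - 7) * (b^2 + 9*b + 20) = b^4 + 15*b^3 + 67*b^2 + 57*b - 140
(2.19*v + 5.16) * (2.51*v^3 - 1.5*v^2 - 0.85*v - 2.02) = 5.4969*v^4 + 9.6666*v^3 - 9.6015*v^2 - 8.8098*v - 10.4232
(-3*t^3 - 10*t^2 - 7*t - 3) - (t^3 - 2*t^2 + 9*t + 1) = -4*t^3 - 8*t^2 - 16*t - 4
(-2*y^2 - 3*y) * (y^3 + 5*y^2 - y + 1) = -2*y^5 - 13*y^4 - 13*y^3 + y^2 - 3*y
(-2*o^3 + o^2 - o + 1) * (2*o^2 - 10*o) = -4*o^5 + 22*o^4 - 12*o^3 + 12*o^2 - 10*o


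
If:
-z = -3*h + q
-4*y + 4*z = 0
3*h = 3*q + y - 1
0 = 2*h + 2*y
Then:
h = 1/8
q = 1/2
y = -1/8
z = -1/8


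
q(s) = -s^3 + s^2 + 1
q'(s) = -3*s^2 + 2*s = s*(2 - 3*s)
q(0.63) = 1.15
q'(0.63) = 0.07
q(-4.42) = 106.89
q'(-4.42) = -67.45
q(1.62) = -0.63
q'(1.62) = -4.63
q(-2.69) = 27.70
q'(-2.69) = -27.09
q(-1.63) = 7.99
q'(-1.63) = -11.23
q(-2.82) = 31.38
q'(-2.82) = -29.50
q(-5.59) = 206.92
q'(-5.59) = -104.92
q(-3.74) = 67.30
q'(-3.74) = -49.44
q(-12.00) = 1873.00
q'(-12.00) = -456.00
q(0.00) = 1.00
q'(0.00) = 0.00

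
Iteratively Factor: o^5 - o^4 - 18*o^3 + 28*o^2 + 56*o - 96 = (o - 3)*(o^4 + 2*o^3 - 12*o^2 - 8*o + 32) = (o - 3)*(o + 4)*(o^3 - 2*o^2 - 4*o + 8) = (o - 3)*(o + 2)*(o + 4)*(o^2 - 4*o + 4) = (o - 3)*(o - 2)*(o + 2)*(o + 4)*(o - 2)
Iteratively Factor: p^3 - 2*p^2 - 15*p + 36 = (p - 3)*(p^2 + p - 12) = (p - 3)*(p + 4)*(p - 3)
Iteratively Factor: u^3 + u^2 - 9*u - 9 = (u + 3)*(u^2 - 2*u - 3) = (u - 3)*(u + 3)*(u + 1)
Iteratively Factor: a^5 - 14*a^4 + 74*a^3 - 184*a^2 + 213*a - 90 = (a - 3)*(a^4 - 11*a^3 + 41*a^2 - 61*a + 30) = (a - 3)^2*(a^3 - 8*a^2 + 17*a - 10) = (a - 3)^2*(a - 2)*(a^2 - 6*a + 5) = (a - 5)*(a - 3)^2*(a - 2)*(a - 1)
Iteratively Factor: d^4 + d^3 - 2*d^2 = (d)*(d^3 + d^2 - 2*d) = d^2*(d^2 + d - 2) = d^2*(d - 1)*(d + 2)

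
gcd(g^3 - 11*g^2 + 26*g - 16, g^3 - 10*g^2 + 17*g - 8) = g^2 - 9*g + 8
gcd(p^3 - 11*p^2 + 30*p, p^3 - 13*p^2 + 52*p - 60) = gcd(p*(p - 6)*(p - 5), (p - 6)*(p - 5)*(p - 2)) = p^2 - 11*p + 30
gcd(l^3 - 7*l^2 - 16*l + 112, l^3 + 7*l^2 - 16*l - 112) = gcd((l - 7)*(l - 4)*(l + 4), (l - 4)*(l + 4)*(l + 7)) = l^2 - 16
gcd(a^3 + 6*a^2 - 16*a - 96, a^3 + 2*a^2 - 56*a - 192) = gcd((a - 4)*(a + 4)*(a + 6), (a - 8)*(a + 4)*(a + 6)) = a^2 + 10*a + 24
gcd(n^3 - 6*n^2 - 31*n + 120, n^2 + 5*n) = n + 5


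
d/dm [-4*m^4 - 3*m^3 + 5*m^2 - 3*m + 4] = -16*m^3 - 9*m^2 + 10*m - 3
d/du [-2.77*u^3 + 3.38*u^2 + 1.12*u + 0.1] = -8.31*u^2 + 6.76*u + 1.12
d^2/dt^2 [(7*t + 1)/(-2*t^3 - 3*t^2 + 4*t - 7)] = 2*(-84*t^5 - 150*t^4 - 167*t^3 + 585*t^2 + 519*t - 191)/(8*t^9 + 36*t^8 + 6*t^7 - 33*t^6 + 240*t^5 - 3*t^4 - 274*t^3 + 777*t^2 - 588*t + 343)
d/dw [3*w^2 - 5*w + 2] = 6*w - 5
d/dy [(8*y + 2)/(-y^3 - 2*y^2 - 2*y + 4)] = 2*(8*y^3 + 11*y^2 + 4*y + 18)/(y^6 + 4*y^5 + 8*y^4 - 12*y^2 - 16*y + 16)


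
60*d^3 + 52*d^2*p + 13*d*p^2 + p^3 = (2*d + p)*(5*d + p)*(6*d + p)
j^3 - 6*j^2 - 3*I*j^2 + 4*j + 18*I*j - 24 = (j - 6)*(j - 4*I)*(j + I)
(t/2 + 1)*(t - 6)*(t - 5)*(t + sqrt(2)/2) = t^4/2 - 9*t^3/2 + sqrt(2)*t^3/4 - 9*sqrt(2)*t^2/4 + 4*t^2 + 2*sqrt(2)*t + 30*t + 15*sqrt(2)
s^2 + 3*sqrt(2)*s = s*(s + 3*sqrt(2))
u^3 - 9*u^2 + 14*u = u*(u - 7)*(u - 2)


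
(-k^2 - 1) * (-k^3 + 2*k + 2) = k^5 - k^3 - 2*k^2 - 2*k - 2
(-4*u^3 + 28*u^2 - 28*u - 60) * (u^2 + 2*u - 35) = -4*u^5 + 20*u^4 + 168*u^3 - 1096*u^2 + 860*u + 2100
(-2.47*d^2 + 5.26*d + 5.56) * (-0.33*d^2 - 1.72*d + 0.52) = 0.8151*d^4 + 2.5126*d^3 - 12.1664*d^2 - 6.828*d + 2.8912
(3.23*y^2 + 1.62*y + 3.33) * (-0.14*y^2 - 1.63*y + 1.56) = -0.4522*y^4 - 5.4917*y^3 + 1.932*y^2 - 2.9007*y + 5.1948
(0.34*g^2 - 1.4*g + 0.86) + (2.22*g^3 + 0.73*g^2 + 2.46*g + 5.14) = 2.22*g^3 + 1.07*g^2 + 1.06*g + 6.0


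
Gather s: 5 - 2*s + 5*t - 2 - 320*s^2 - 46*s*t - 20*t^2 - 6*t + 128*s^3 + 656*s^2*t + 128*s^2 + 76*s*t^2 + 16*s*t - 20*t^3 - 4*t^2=128*s^3 + s^2*(656*t - 192) + s*(76*t^2 - 30*t - 2) - 20*t^3 - 24*t^2 - t + 3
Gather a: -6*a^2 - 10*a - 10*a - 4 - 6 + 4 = -6*a^2 - 20*a - 6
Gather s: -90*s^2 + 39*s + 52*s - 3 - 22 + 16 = -90*s^2 + 91*s - 9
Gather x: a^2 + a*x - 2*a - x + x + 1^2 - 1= a^2 + a*x - 2*a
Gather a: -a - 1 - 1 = -a - 2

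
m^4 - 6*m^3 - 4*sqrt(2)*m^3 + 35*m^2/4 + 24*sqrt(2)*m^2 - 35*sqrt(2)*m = m*(m - 7/2)*(m - 5/2)*(m - 4*sqrt(2))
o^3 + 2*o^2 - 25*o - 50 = (o - 5)*(o + 2)*(o + 5)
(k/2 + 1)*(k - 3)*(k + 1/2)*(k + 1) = k^4/2 + k^3/4 - 7*k^2/2 - 19*k/4 - 3/2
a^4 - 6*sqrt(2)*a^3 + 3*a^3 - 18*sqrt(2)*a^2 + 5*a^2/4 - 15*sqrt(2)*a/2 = a*(a + 1/2)*(a + 5/2)*(a - 6*sqrt(2))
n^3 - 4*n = n*(n - 2)*(n + 2)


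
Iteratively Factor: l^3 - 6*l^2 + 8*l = (l - 2)*(l^2 - 4*l) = l*(l - 2)*(l - 4)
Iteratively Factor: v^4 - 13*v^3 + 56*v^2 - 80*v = (v)*(v^3 - 13*v^2 + 56*v - 80) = v*(v - 4)*(v^2 - 9*v + 20) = v*(v - 5)*(v - 4)*(v - 4)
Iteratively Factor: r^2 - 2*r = (r - 2)*(r)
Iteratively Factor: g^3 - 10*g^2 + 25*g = (g - 5)*(g^2 - 5*g) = g*(g - 5)*(g - 5)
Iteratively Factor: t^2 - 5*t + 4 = (t - 1)*(t - 4)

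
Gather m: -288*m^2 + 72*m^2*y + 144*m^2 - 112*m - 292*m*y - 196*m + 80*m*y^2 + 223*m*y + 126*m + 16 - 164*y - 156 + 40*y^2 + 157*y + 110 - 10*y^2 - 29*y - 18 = m^2*(72*y - 144) + m*(80*y^2 - 69*y - 182) + 30*y^2 - 36*y - 48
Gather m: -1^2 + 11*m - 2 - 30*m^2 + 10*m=-30*m^2 + 21*m - 3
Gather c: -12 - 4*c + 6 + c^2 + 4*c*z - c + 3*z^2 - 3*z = c^2 + c*(4*z - 5) + 3*z^2 - 3*z - 6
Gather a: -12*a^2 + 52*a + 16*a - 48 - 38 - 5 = -12*a^2 + 68*a - 91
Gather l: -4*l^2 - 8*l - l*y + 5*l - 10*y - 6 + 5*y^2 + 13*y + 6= -4*l^2 + l*(-y - 3) + 5*y^2 + 3*y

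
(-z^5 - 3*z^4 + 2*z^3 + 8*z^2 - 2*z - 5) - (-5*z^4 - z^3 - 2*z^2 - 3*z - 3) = -z^5 + 2*z^4 + 3*z^3 + 10*z^2 + z - 2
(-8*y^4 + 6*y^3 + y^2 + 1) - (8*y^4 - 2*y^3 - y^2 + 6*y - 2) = -16*y^4 + 8*y^3 + 2*y^2 - 6*y + 3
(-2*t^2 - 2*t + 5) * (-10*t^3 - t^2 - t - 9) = 20*t^5 + 22*t^4 - 46*t^3 + 15*t^2 + 13*t - 45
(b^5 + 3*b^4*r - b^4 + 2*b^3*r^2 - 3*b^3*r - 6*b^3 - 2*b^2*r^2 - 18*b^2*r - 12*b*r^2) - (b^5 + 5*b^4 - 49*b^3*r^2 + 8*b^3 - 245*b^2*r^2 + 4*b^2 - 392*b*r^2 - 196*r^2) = 3*b^4*r - 6*b^4 + 51*b^3*r^2 - 3*b^3*r - 14*b^3 + 243*b^2*r^2 - 18*b^2*r - 4*b^2 + 380*b*r^2 + 196*r^2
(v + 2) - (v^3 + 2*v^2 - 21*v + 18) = -v^3 - 2*v^2 + 22*v - 16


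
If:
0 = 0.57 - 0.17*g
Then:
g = 3.35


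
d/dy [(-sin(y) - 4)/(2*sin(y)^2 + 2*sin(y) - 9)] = (16*sin(y) - cos(2*y) + 18)*cos(y)/(2*sin(y) - cos(2*y) - 8)^2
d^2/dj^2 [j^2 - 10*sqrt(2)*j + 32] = 2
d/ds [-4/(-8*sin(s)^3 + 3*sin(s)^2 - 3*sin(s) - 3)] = 12*(-8*sin(s)^2 + 2*sin(s) - 1)*cos(s)/(8*sin(s)^3 - 3*sin(s)^2 + 3*sin(s) + 3)^2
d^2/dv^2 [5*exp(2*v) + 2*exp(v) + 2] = (20*exp(v) + 2)*exp(v)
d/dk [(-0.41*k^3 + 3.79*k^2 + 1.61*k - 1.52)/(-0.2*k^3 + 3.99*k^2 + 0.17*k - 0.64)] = (-2.77555756156289e-17*k^5 - 0.8779*k^4 + 0.504600000000003*k^3 - 5.9044*k^2 + 7.2784*k - 0.772)/(0.04*k^6 - 1.596*k^5 + 15.8521*k^4 + 1.6126*k^3 - 5.0783*k^2 - 0.2176*k + 0.4096)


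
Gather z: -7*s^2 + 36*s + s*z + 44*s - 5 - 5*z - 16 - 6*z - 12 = -7*s^2 + 80*s + z*(s - 11) - 33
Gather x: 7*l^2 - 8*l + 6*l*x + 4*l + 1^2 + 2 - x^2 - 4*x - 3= 7*l^2 - 4*l - x^2 + x*(6*l - 4)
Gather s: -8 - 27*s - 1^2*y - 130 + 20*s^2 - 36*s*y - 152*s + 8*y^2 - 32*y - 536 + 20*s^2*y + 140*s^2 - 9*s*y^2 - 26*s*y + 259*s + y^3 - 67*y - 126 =s^2*(20*y + 160) + s*(-9*y^2 - 62*y + 80) + y^3 + 8*y^2 - 100*y - 800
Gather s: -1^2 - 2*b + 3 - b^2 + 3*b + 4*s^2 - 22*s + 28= -b^2 + b + 4*s^2 - 22*s + 30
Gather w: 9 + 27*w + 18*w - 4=45*w + 5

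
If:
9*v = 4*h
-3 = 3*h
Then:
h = -1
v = -4/9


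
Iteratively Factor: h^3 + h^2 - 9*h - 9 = (h + 1)*(h^2 - 9) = (h + 1)*(h + 3)*(h - 3)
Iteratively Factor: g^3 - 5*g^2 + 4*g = (g - 4)*(g^2 - g) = g*(g - 4)*(g - 1)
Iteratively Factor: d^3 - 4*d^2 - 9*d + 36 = (d - 4)*(d^2 - 9) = (d - 4)*(d - 3)*(d + 3)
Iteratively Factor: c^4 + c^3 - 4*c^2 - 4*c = (c + 1)*(c^3 - 4*c) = (c - 2)*(c + 1)*(c^2 + 2*c) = (c - 2)*(c + 1)*(c + 2)*(c)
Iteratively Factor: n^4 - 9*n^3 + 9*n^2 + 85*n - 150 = (n - 2)*(n^3 - 7*n^2 - 5*n + 75) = (n - 2)*(n + 3)*(n^2 - 10*n + 25) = (n - 5)*(n - 2)*(n + 3)*(n - 5)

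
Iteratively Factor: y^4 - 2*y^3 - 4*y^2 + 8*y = (y + 2)*(y^3 - 4*y^2 + 4*y) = y*(y + 2)*(y^2 - 4*y + 4) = y*(y - 2)*(y + 2)*(y - 2)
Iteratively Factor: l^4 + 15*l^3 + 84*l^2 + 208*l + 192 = (l + 4)*(l^3 + 11*l^2 + 40*l + 48) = (l + 3)*(l + 4)*(l^2 + 8*l + 16) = (l + 3)*(l + 4)^2*(l + 4)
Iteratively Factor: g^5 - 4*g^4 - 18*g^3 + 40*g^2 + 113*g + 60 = (g + 1)*(g^4 - 5*g^3 - 13*g^2 + 53*g + 60) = (g + 1)*(g + 3)*(g^3 - 8*g^2 + 11*g + 20) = (g + 1)^2*(g + 3)*(g^2 - 9*g + 20) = (g - 4)*(g + 1)^2*(g + 3)*(g - 5)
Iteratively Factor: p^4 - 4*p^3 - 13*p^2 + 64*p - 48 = (p + 4)*(p^3 - 8*p^2 + 19*p - 12) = (p - 1)*(p + 4)*(p^2 - 7*p + 12) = (p - 4)*(p - 1)*(p + 4)*(p - 3)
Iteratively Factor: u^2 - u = (u)*(u - 1)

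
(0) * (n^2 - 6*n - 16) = 0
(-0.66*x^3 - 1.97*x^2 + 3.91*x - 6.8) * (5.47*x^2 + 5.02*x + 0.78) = -3.6102*x^5 - 14.0891*x^4 + 10.9835*x^3 - 19.1044*x^2 - 31.0862*x - 5.304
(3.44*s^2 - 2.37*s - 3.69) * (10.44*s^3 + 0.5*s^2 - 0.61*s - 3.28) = 35.9136*s^5 - 23.0228*s^4 - 41.807*s^3 - 11.6825*s^2 + 10.0245*s + 12.1032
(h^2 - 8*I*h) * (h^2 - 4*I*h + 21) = h^4 - 12*I*h^3 - 11*h^2 - 168*I*h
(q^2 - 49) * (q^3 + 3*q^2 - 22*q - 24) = q^5 + 3*q^4 - 71*q^3 - 171*q^2 + 1078*q + 1176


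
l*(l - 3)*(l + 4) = l^3 + l^2 - 12*l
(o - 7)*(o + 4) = o^2 - 3*o - 28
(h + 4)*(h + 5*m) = h^2 + 5*h*m + 4*h + 20*m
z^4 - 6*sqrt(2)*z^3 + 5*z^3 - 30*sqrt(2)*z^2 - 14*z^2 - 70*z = z*(z + 5)*(z - 7*sqrt(2))*(z + sqrt(2))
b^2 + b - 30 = (b - 5)*(b + 6)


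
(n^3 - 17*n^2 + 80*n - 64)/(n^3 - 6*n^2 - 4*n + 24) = (n^3 - 17*n^2 + 80*n - 64)/(n^3 - 6*n^2 - 4*n + 24)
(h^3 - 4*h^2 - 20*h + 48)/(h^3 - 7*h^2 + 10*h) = (h^2 - 2*h - 24)/(h*(h - 5))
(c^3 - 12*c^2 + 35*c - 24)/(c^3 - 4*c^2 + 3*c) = (c - 8)/c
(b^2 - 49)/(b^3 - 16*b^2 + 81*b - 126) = (b + 7)/(b^2 - 9*b + 18)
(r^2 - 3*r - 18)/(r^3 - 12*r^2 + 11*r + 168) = (r - 6)/(r^2 - 15*r + 56)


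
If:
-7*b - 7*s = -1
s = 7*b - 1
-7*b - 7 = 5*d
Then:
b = 1/7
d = -8/5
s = 0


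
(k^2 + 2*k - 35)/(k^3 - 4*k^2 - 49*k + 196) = (k - 5)/(k^2 - 11*k + 28)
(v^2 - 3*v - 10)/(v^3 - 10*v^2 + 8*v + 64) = (v - 5)/(v^2 - 12*v + 32)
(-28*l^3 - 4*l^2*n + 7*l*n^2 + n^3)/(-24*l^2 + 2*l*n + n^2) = (-28*l^3 - 4*l^2*n + 7*l*n^2 + n^3)/(-24*l^2 + 2*l*n + n^2)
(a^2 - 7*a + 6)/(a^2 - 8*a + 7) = (a - 6)/(a - 7)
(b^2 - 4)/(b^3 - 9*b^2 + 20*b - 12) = (b + 2)/(b^2 - 7*b + 6)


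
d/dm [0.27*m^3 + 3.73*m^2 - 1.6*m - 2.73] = 0.81*m^2 + 7.46*m - 1.6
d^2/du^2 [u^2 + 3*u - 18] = 2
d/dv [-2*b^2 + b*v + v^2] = b + 2*v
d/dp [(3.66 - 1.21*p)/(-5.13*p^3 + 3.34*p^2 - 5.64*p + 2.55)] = (-12.4146*p^3 + 60.3688*p^2 - 24.4488*p + 17.5569)/(26.3169*p^6 - 34.2684*p^5 + 69.022*p^4 - 63.8382*p^3 + 48.8436*p^2 - 28.764*p + 6.5025)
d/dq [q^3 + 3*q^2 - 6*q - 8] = 3*q^2 + 6*q - 6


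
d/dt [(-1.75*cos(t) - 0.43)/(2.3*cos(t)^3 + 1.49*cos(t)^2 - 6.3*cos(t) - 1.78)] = -(8.05*cos(t)^3 + 5.5745*cos(t)^2 + 1.2814*cos(t) + 0.406)*sin(t)/(2.3*cos(t)^3 + 1.49*cos(t)^2 - 6.3*cos(t) - 1.78)^2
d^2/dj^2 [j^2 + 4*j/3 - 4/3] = 2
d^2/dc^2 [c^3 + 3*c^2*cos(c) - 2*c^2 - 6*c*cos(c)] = -3*c^2*cos(c) - 12*c*sin(c) + 6*c*cos(c) + 6*c + 12*sin(c) + 6*cos(c) - 4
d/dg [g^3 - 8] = 3*g^2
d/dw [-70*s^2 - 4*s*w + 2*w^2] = -4*s + 4*w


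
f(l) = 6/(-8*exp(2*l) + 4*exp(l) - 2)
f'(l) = 6*(16*exp(2*l) - 4*exp(l))/(-8*exp(2*l) + 4*exp(l) - 2)^2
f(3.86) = -0.00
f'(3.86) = 0.00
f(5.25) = -0.00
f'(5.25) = 0.00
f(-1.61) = -3.95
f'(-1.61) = -0.42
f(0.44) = -0.40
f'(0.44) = 0.85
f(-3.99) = -3.11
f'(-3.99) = -0.11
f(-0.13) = -1.29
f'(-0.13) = 2.44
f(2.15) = -0.01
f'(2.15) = 0.02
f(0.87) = -0.16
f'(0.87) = 0.34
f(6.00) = 0.00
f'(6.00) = 0.00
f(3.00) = 0.00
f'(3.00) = 0.00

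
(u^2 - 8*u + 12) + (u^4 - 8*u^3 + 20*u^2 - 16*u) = u^4 - 8*u^3 + 21*u^2 - 24*u + 12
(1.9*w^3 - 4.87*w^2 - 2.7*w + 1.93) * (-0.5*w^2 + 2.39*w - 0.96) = -0.95*w^5 + 6.976*w^4 - 12.1133*w^3 - 2.7428*w^2 + 7.2047*w - 1.8528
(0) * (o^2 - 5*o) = 0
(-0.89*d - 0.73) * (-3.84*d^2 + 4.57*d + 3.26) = 3.4176*d^3 - 1.2641*d^2 - 6.2375*d - 2.3798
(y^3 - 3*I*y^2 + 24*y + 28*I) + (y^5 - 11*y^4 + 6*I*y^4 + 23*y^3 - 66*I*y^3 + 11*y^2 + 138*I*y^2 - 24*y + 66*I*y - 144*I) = y^5 - 11*y^4 + 6*I*y^4 + 24*y^3 - 66*I*y^3 + 11*y^2 + 135*I*y^2 + 66*I*y - 116*I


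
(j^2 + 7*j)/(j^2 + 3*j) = (j + 7)/(j + 3)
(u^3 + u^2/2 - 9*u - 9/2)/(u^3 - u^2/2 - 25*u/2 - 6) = (u - 3)/(u - 4)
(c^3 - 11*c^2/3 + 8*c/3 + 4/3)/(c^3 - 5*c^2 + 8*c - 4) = (c + 1/3)/(c - 1)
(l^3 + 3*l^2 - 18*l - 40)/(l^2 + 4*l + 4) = (l^2 + l - 20)/(l + 2)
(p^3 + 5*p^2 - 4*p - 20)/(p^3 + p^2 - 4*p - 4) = (p + 5)/(p + 1)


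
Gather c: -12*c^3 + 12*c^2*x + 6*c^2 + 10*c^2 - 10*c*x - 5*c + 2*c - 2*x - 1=-12*c^3 + c^2*(12*x + 16) + c*(-10*x - 3) - 2*x - 1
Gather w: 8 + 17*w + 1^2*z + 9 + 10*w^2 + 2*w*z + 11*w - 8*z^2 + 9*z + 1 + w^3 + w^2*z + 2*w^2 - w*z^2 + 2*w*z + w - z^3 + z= w^3 + w^2*(z + 12) + w*(-z^2 + 4*z + 29) - z^3 - 8*z^2 + 11*z + 18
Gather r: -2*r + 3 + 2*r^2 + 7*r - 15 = 2*r^2 + 5*r - 12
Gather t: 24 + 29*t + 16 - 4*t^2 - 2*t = -4*t^2 + 27*t + 40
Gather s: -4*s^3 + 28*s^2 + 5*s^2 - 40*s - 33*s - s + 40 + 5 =-4*s^3 + 33*s^2 - 74*s + 45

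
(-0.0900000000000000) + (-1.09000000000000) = -1.18000000000000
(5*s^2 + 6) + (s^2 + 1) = 6*s^2 + 7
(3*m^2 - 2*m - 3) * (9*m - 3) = 27*m^3 - 27*m^2 - 21*m + 9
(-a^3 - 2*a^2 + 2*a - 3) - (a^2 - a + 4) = -a^3 - 3*a^2 + 3*a - 7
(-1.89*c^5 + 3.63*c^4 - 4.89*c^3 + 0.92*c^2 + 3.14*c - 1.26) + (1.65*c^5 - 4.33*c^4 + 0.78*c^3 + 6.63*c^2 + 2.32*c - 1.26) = -0.24*c^5 - 0.7*c^4 - 4.11*c^3 + 7.55*c^2 + 5.46*c - 2.52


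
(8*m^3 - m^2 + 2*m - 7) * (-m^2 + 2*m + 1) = -8*m^5 + 17*m^4 + 4*m^3 + 10*m^2 - 12*m - 7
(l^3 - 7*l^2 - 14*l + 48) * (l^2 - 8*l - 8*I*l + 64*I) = l^5 - 15*l^4 - 8*I*l^4 + 42*l^3 + 120*I*l^3 + 160*l^2 - 336*I*l^2 - 384*l - 1280*I*l + 3072*I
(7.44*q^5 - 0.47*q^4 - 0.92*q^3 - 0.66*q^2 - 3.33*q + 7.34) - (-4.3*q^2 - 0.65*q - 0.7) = 7.44*q^5 - 0.47*q^4 - 0.92*q^3 + 3.64*q^2 - 2.68*q + 8.04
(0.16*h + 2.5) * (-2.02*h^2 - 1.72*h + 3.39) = -0.3232*h^3 - 5.3252*h^2 - 3.7576*h + 8.475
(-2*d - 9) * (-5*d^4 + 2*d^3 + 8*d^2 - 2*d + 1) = 10*d^5 + 41*d^4 - 34*d^3 - 68*d^2 + 16*d - 9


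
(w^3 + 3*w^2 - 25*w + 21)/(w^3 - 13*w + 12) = (w + 7)/(w + 4)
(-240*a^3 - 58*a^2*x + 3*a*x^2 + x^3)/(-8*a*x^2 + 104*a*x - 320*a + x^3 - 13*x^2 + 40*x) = (30*a^2 + 11*a*x + x^2)/(x^2 - 13*x + 40)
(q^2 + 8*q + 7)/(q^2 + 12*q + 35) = (q + 1)/(q + 5)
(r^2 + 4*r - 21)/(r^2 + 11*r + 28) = (r - 3)/(r + 4)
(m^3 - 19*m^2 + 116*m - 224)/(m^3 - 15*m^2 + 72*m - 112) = (m - 8)/(m - 4)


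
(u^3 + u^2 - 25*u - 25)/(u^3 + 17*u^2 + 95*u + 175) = (u^2 - 4*u - 5)/(u^2 + 12*u + 35)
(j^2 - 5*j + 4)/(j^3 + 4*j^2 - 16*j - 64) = (j - 1)/(j^2 + 8*j + 16)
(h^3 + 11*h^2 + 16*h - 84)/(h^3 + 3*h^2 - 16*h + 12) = (h + 7)/(h - 1)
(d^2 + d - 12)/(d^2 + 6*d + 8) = (d - 3)/(d + 2)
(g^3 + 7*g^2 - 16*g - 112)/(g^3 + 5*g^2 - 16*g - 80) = (g + 7)/(g + 5)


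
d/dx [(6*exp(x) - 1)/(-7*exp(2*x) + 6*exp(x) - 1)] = (42*exp(x) - 14)*exp(2*x)/(49*exp(4*x) - 84*exp(3*x) + 50*exp(2*x) - 12*exp(x) + 1)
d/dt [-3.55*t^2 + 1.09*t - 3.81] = 1.09 - 7.1*t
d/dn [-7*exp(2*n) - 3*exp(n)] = (-14*exp(n) - 3)*exp(n)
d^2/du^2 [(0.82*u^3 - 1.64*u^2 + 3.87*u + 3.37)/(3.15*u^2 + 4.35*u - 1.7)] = (-1.4210854715202e-14*u^5 - 1.4210854715202e-14*u^4 + 161.55945*u^3 + 111.55635*u^2 + 415.62645*u + 211.38845)/(31.255875*u^6 + 129.488625*u^5 + 128.212875*u^4 - 57.452625*u^3 - 69.19425*u^2 + 37.7145*u - 4.913)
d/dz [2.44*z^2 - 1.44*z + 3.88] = 4.88*z - 1.44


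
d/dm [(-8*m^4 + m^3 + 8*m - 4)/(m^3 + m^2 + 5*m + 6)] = (-8*m^6 - 16*m^5 - 119*m^4 - 198*m^3 + 22*m^2 + 8*m + 68)/(m^6 + 2*m^5 + 11*m^4 + 22*m^3 + 37*m^2 + 60*m + 36)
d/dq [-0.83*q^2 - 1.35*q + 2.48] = -1.66*q - 1.35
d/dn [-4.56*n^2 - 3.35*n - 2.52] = -9.12*n - 3.35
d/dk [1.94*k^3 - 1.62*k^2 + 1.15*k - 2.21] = 5.82*k^2 - 3.24*k + 1.15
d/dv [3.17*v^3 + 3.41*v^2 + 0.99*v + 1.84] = 9.51*v^2 + 6.82*v + 0.99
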